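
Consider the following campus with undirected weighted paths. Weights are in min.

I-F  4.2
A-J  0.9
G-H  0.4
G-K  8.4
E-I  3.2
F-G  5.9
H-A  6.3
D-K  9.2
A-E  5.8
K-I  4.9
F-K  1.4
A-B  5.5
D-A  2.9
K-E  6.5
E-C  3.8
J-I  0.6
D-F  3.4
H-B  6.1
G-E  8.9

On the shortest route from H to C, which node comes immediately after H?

Compare a few routes:
H → G → E → C: 0.4+8.9+3.8 = 13.1
H → A → J → I → E → C: 6.3+0.9+0.6+3.2+3.8 = 14.8
H → A → E → C: 6.3+5.8+3.8 = 15.9
Cheapest is H → G → E → C at 13.1 min.
So from H the first move is to G.

G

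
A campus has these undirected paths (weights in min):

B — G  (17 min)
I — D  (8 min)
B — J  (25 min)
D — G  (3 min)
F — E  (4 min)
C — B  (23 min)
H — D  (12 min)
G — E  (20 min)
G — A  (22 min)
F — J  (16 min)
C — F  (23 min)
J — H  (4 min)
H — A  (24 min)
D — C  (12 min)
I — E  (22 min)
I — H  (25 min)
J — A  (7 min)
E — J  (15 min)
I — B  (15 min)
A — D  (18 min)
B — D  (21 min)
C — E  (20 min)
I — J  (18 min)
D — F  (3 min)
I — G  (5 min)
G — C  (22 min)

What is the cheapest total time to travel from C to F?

15 min

Running Dijkstra from C:
C: 0
D: 12  (via C)
F: 15  (via D)
Shortest route: C → D → F = 15 min.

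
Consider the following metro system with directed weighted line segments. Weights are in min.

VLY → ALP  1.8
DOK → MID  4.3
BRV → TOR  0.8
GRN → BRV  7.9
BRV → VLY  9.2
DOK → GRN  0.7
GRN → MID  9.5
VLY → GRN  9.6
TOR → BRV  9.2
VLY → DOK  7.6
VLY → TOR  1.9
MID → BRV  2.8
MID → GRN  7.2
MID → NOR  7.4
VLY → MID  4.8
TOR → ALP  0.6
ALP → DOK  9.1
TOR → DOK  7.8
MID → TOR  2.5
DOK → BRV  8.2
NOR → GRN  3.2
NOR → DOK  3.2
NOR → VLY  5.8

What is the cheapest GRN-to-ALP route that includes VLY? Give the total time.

Best GRN to VLY: GRN–BRV–VLY costing 17.1
Best VLY to ALP: VLY–ALP costing 1.8
Total via VLY: 17.1 + 1.8 = 18.9 min.

18.9 min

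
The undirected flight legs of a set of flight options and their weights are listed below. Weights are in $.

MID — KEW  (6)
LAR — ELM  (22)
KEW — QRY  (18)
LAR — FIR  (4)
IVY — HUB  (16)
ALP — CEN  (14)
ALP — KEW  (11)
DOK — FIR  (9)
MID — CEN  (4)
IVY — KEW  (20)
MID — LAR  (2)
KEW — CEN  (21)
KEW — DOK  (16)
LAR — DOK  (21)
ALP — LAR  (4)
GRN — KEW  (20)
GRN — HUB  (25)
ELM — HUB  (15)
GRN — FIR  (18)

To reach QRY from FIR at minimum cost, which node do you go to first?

LAR

Enumerating some paths:
FIR - LAR - MID - KEW - QRY: 4+2+6+18 = 30
FIR - LAR - ALP - KEW - QRY: 4+4+11+18 = 37
Cheapest is FIR - LAR - MID - KEW - QRY at $30.
So from FIR the first move is to LAR.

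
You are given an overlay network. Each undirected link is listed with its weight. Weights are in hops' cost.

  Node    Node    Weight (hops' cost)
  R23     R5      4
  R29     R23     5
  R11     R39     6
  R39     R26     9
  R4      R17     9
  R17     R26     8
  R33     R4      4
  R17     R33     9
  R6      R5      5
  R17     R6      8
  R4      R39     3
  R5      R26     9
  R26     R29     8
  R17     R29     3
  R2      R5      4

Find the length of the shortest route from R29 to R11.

21 hops' cost

Shortest distances from R29:
R29: 0
R17: 3  (via R29)
R23: 5  (via R29)
R26: 8  (via R29)
R5: 9  (via R23)
R6: 11  (via R17)
R4: 12  (via R17)
R33: 12  (via R17)
R2: 13  (via R5)
R39: 15  (via R4)
R11: 21  (via R39)
Shortest route: R29 → R17 → R4 → R39 → R11 = 21 hops' cost.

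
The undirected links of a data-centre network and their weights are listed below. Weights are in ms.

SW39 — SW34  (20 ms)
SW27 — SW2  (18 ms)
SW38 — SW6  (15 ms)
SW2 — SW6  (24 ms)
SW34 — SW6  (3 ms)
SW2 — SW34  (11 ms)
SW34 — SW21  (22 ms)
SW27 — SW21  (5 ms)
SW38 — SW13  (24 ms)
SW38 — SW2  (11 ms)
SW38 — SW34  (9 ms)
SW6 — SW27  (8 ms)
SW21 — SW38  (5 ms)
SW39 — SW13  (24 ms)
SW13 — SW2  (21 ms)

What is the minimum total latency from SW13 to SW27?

34 ms

Compare a few routes:
SW13 - SW2 - SW38 - SW21 - SW27: 21+11+5+5 = 42
SW13 - SW38 - SW21 - SW27: 24+5+5 = 34
SW13 - SW2 - SW27: 21+18 = 39
Cheapest is SW13 - SW38 - SW21 - SW27 at 34 ms.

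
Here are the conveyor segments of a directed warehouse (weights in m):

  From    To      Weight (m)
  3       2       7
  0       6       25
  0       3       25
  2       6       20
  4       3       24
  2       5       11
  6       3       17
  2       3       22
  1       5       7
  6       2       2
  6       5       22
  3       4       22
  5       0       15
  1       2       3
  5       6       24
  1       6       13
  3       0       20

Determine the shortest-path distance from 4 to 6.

51 m

Candidate routes:
4–3–2–5–6: 24+7+11+24 = 66
4–3–2–6: 24+7+20 = 51
4–3–2–5–0–6: 24+7+11+15+25 = 82
4–3–0–6: 24+20+25 = 69
Cheapest is 4–3–2–6 at 51 m.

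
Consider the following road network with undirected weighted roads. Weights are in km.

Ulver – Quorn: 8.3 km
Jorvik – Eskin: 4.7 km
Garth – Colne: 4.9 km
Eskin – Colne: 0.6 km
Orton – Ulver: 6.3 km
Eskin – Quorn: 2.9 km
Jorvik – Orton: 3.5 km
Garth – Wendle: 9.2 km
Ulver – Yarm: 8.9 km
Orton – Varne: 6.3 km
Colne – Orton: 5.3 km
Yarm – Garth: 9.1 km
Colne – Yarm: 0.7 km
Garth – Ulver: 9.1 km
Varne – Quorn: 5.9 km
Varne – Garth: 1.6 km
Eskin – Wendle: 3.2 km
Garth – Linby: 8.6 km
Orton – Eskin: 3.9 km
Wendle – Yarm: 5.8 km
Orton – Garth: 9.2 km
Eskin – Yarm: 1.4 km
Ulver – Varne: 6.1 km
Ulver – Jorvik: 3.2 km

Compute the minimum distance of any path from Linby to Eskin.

14.1 km

Candidate routes:
Linby → Garth → Colne → Yarm → Eskin: 8.6+4.9+0.7+1.4 = 15.6
Linby → Garth → Yarm → Colne → Eskin: 8.6+9.1+0.7+0.6 = 19
Linby → Garth → Varne → Quorn → Eskin: 8.6+1.6+5.9+2.9 = 19
Linby → Garth → Colne → Eskin: 8.6+4.9+0.6 = 14.1
The minimum is 14.1 km via Linby → Garth → Colne → Eskin.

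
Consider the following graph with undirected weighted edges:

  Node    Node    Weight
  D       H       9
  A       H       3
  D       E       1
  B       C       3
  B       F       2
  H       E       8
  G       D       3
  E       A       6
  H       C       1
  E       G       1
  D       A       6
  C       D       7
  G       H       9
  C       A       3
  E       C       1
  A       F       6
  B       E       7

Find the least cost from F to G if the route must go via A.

11

Shortest F→A: F–A = 6
Best A to G: A–C–E–G costing 5
Total via A: 6 + 5 = 11.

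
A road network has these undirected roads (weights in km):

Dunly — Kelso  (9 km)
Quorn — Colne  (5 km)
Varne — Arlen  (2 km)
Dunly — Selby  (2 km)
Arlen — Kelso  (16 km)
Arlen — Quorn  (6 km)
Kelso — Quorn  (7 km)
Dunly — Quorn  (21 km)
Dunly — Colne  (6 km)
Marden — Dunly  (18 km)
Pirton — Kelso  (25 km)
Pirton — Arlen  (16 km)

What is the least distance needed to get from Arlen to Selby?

19 km

Running Dijkstra from Arlen:
Arlen: 0
Varne: 2  (via Arlen)
Quorn: 6  (via Arlen)
Colne: 11  (via Quorn)
Kelso: 13  (via Quorn)
Pirton: 16  (via Arlen)
Dunly: 17  (via Colne)
Selby: 19  (via Dunly)
Shortest route: Arlen–Quorn–Colne–Dunly–Selby = 19 km.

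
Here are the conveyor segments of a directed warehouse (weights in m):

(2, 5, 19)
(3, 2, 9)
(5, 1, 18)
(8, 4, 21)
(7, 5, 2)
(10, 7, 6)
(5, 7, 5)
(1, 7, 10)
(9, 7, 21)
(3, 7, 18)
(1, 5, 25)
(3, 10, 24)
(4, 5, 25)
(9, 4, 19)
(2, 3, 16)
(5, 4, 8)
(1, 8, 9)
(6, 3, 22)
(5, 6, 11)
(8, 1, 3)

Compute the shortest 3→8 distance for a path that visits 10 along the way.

Shortest 3→10: 3–10 = 24
Shortest 10→8: 10–7–5–1–8 = 35
Total via 10: 24 + 35 = 59 m.

59 m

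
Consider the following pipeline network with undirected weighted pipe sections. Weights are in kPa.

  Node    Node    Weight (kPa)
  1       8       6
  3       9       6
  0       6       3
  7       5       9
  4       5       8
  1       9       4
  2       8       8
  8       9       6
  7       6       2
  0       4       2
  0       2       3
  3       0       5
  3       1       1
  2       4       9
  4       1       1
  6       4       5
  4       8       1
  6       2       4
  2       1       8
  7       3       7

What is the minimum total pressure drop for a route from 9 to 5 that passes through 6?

21 kPa

Shortest 9→6: 9 → 1 → 4 → 6 = 10
Shortest 6→5: 6 → 7 → 5 = 11
Total via 6: 10 + 11 = 21 kPa.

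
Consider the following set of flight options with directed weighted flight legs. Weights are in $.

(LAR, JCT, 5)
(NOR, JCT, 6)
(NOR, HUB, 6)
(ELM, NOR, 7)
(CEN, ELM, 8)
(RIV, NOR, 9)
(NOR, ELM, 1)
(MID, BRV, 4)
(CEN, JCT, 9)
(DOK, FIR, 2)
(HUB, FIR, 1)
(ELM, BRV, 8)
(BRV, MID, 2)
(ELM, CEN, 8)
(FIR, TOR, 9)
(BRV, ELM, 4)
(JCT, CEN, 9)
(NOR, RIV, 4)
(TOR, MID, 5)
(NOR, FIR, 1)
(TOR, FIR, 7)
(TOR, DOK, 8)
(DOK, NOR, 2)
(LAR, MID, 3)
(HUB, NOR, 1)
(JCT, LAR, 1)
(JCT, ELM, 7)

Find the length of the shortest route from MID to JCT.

Shortest distances from MID:
MID: 0
BRV: 4  (via MID)
ELM: 8  (via BRV)
NOR: 15  (via ELM)
CEN: 16  (via ELM)
FIR: 16  (via NOR)
RIV: 19  (via NOR)
JCT: 21  (via NOR)
Shortest route: MID–BRV–ELM–NOR–JCT = $21.

$21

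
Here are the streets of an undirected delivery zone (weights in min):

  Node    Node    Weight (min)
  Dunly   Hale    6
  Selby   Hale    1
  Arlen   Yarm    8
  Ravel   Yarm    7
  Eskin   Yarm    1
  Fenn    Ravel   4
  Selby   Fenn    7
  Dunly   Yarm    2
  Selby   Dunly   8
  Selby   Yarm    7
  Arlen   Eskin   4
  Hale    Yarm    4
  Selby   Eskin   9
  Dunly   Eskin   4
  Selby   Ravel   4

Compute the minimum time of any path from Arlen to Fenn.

Candidate routes:
Arlen–Eskin–Yarm–Hale–Selby–Ravel–Fenn: 4+1+4+1+4+4 = 18
Arlen–Eskin–Yarm–Ravel–Fenn: 4+1+7+4 = 16
Arlen–Eskin–Yarm–Hale–Selby–Fenn: 4+1+4+1+7 = 17
The minimum is 16 min via Arlen–Eskin–Yarm–Ravel–Fenn.

16 min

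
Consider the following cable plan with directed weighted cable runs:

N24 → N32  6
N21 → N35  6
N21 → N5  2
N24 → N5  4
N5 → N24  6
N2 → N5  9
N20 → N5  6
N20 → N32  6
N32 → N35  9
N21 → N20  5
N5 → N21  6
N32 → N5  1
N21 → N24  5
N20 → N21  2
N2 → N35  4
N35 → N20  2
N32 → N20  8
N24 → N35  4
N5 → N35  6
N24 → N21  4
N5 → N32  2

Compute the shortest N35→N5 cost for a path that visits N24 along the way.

13

Best N35 to N24: N35–N20–N21–N24 costing 9
Best N24 to N5: N24–N5 costing 4
Total via N24: 9 + 4 = 13.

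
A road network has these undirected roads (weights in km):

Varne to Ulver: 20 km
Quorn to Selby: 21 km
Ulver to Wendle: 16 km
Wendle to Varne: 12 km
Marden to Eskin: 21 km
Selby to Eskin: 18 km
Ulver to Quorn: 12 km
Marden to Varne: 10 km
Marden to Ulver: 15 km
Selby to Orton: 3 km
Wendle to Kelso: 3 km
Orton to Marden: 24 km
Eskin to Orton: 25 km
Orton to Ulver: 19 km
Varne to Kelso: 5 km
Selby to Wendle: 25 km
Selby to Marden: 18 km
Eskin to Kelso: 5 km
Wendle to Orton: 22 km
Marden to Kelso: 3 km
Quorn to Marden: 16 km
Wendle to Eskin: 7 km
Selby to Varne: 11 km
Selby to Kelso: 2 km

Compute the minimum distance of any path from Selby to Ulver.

Settle nodes by increasing distance from Selby:
Selby: 0
Kelso: 2  (via Selby)
Orton: 3  (via Selby)
Wendle: 5  (via Kelso)
Marden: 5  (via Kelso)
Eskin: 7  (via Kelso)
Varne: 7  (via Kelso)
Ulver: 20  (via Marden)
Shortest route: Selby–Kelso–Marden–Ulver = 20 km.

20 km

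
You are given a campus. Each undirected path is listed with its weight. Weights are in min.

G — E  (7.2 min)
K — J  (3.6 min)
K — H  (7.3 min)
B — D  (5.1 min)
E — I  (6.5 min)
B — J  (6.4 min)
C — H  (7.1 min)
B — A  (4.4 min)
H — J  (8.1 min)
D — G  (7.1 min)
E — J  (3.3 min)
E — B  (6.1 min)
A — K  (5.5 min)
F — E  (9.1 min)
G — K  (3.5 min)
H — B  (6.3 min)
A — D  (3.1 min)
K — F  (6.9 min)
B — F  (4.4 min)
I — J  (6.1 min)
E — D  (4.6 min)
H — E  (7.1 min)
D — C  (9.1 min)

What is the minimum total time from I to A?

Candidate routes:
I → J → B → A: 6.1+6.4+4.4 = 16.9
I → E → D → A: 6.5+4.6+3.1 = 14.2
I → J → K → A: 6.1+3.6+5.5 = 15.2
I → E → B → A: 6.5+6.1+4.4 = 17
The minimum is 14.2 min via I → E → D → A.

14.2 min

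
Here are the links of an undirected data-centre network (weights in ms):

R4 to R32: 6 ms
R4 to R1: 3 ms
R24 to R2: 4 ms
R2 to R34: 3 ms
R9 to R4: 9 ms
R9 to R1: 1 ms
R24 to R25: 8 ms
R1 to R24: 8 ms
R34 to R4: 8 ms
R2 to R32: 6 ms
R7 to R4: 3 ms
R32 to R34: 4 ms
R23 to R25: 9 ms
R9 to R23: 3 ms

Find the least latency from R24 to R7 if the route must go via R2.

18 ms

Shortest R24→R2: R24–R2 = 4
Best R2 to R7: R2–R34–R4–R7 costing 14
Total via R2: 4 + 14 = 18 ms.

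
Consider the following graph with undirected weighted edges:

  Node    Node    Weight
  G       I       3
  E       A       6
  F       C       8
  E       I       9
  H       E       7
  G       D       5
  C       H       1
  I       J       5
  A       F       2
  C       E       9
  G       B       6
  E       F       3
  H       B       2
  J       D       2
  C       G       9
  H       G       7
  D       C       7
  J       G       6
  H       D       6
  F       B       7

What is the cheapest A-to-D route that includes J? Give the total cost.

Shortest A→J: A–F–E–I–J = 19
Shortest J→D: J–D = 2
Total via J: 19 + 2 = 21.

21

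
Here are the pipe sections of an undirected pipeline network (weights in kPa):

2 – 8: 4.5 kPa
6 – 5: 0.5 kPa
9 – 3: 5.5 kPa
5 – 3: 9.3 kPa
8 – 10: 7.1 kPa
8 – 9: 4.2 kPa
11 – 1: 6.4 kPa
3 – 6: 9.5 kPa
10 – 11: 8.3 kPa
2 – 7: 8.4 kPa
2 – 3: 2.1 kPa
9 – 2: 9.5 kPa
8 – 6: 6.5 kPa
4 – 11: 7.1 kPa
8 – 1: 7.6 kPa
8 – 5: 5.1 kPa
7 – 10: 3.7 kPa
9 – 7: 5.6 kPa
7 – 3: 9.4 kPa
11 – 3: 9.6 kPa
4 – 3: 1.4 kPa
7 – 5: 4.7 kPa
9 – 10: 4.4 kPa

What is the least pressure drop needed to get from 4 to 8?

Compare a few routes:
4–3–2–8: 1.4+2.1+4.5 = 8
4–3–9–8: 1.4+5.5+4.2 = 11.1
The minimum is 8 kPa via 4–3–2–8.

8 kPa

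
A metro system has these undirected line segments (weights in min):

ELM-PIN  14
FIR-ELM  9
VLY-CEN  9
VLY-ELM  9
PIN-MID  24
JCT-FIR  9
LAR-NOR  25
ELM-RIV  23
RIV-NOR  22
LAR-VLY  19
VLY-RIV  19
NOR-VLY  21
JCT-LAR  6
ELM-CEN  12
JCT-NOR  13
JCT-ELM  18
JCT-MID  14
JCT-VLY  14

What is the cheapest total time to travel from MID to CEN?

37 min

Settle nodes by increasing distance from MID:
MID: 0
JCT: 14  (via MID)
LAR: 20  (via JCT)
FIR: 23  (via JCT)
PIN: 24  (via MID)
NOR: 27  (via JCT)
VLY: 28  (via JCT)
ELM: 32  (via JCT)
CEN: 37  (via VLY)
Shortest route: MID–JCT–VLY–CEN = 37 min.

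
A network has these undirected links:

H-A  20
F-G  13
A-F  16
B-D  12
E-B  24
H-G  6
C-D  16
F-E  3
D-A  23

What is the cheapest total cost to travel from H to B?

Settle nodes by increasing distance from H:
H: 0
G: 6  (via H)
F: 19  (via G)
A: 20  (via H)
E: 22  (via F)
D: 43  (via A)
B: 46  (via E)
Shortest route: H → G → F → E → B = 46.

46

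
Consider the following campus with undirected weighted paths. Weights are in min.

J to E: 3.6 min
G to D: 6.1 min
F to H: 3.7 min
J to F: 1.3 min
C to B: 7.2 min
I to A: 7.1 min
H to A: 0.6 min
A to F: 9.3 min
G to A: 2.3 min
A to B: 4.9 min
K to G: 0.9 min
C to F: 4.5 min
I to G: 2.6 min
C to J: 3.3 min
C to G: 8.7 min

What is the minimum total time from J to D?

14 min

Settle nodes by increasing distance from J:
J: 0
F: 1.3  (via J)
C: 3.3  (via J)
E: 3.6  (via J)
H: 5  (via F)
A: 5.6  (via H)
G: 7.9  (via A)
K: 8.8  (via G)
B: 10.5  (via C)
I: 10.5  (via G)
D: 14  (via G)
Shortest route: J–F–H–A–G–D = 14 min.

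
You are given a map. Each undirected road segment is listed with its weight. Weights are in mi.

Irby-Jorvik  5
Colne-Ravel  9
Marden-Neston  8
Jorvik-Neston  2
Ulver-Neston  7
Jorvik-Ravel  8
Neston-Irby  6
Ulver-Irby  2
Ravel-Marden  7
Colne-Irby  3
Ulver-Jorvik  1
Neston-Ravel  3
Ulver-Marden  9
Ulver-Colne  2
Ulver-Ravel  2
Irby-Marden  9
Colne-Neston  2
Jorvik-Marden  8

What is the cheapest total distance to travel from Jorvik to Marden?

Settle nodes by increasing distance from Jorvik:
Jorvik: 0
Ulver: 1  (via Jorvik)
Neston: 2  (via Jorvik)
Colne: 3  (via Ulver)
Irby: 3  (via Ulver)
Ravel: 3  (via Ulver)
Marden: 8  (via Jorvik)
Shortest route: Jorvik → Marden = 8 mi.

8 mi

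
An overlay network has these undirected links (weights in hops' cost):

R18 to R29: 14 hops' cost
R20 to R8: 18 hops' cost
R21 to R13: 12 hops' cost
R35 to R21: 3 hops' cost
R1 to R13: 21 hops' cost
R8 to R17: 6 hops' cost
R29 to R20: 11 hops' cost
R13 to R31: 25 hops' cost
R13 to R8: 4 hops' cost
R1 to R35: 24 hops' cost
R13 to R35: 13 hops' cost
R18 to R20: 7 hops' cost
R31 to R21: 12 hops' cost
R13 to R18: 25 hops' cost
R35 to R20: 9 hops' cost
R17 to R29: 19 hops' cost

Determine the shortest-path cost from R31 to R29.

Settle nodes by increasing distance from R31:
R31: 0
R21: 12  (via R31)
R35: 15  (via R21)
R20: 24  (via R35)
R13: 24  (via R21)
R8: 28  (via R13)
R18: 31  (via R20)
R17: 34  (via R8)
R29: 35  (via R20)
Shortest route: R31–R21–R35–R20–R29 = 35 hops' cost.

35 hops' cost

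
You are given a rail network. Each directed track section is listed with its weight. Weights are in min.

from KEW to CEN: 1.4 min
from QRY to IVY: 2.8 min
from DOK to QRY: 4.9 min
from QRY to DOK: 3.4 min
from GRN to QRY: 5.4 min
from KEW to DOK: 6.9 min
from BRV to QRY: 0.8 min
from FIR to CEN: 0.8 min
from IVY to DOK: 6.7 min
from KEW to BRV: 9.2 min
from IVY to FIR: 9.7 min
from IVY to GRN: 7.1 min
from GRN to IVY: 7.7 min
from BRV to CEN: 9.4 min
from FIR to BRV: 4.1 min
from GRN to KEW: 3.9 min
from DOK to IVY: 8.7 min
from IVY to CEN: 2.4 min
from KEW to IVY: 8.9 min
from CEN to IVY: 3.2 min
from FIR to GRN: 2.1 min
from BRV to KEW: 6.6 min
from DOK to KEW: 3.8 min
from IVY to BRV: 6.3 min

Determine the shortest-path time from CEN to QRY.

Candidate routes:
CEN–IVY–BRV–QRY: 3.2+6.3+0.8 = 10.3
CEN–IVY–GRN–QRY: 3.2+7.1+5.4 = 15.7
CEN–IVY–FIR–BRV–QRY: 3.2+9.7+4.1+0.8 = 17.8
CEN–IVY–DOK–QRY: 3.2+6.7+4.9 = 14.8
Cheapest is CEN–IVY–BRV–QRY at 10.3 min.

10.3 min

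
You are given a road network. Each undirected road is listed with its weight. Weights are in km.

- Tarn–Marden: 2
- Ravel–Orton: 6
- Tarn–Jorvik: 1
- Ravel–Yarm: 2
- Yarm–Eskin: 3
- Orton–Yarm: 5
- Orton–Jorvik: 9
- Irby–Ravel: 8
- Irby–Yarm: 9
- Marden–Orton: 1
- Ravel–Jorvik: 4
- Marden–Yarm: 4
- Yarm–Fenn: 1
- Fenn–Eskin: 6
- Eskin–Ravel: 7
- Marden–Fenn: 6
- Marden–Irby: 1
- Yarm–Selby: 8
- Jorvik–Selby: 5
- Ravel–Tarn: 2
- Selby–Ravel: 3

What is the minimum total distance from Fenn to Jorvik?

6 km

Running Dijkstra from Fenn:
Fenn: 0
Yarm: 1  (via Fenn)
Ravel: 3  (via Yarm)
Eskin: 4  (via Yarm)
Marden: 5  (via Yarm)
Tarn: 5  (via Ravel)
Irby: 6  (via Marden)
Orton: 6  (via Yarm)
Selby: 6  (via Ravel)
Jorvik: 6  (via Tarn)
Shortest route: Fenn–Yarm–Ravel–Tarn–Jorvik = 6 km.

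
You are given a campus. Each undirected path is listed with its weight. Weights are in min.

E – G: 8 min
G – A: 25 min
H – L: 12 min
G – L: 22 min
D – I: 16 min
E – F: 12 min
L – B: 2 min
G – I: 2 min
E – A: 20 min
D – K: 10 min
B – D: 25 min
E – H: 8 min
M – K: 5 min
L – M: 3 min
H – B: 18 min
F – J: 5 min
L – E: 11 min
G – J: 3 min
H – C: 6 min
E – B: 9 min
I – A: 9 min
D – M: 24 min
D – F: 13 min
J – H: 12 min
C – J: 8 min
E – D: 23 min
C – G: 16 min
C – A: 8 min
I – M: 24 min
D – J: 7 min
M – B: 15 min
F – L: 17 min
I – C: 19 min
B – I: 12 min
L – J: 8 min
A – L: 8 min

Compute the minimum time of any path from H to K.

Compare a few routes:
H → E → L → M → K: 8+11+3+5 = 27
H → L → M → K: 12+3+5 = 20
H → E → B → L → M → K: 8+9+2+3+5 = 27
Cheapest is H → L → M → K at 20 min.

20 min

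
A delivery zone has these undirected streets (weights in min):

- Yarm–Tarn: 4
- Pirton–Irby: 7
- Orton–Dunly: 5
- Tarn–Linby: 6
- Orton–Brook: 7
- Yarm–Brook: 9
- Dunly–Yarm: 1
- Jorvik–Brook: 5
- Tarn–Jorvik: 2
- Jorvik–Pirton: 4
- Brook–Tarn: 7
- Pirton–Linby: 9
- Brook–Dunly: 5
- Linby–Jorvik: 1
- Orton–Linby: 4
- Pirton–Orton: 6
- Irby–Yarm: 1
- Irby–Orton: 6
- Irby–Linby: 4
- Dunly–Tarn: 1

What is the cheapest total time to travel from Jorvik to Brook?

Settle nodes by increasing distance from Jorvik:
Jorvik: 0
Linby: 1  (via Jorvik)
Tarn: 2  (via Jorvik)
Dunly: 3  (via Tarn)
Yarm: 4  (via Dunly)
Pirton: 4  (via Jorvik)
Orton: 5  (via Linby)
Irby: 5  (via Linby)
Brook: 5  (via Jorvik)
Shortest route: Jorvik → Brook = 5 min.

5 min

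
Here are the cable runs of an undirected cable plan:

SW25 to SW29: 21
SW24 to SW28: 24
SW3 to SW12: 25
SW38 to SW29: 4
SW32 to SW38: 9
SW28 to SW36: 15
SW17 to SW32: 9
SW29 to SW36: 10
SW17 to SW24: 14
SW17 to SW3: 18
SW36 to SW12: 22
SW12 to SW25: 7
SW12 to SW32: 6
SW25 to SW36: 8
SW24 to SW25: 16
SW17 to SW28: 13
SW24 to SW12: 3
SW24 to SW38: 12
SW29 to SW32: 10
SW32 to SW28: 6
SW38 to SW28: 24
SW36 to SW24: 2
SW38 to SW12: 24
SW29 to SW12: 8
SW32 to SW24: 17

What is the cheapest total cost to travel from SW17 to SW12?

15

Shortest distances from SW17:
SW17: 0
SW32: 9  (via SW17)
SW28: 13  (via SW17)
SW24: 14  (via SW17)
SW12: 15  (via SW32)
Shortest route: SW17–SW32–SW12 = 15.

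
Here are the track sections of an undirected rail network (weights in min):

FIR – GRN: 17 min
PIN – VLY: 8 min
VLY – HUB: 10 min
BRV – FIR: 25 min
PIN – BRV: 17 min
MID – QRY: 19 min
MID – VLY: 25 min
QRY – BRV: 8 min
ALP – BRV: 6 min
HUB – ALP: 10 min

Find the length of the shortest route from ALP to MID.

33 min

Shortest distances from ALP:
ALP: 0
BRV: 6  (via ALP)
HUB: 10  (via ALP)
QRY: 14  (via BRV)
VLY: 20  (via HUB)
PIN: 23  (via BRV)
FIR: 31  (via BRV)
MID: 33  (via QRY)
Shortest route: ALP–BRV–QRY–MID = 33 min.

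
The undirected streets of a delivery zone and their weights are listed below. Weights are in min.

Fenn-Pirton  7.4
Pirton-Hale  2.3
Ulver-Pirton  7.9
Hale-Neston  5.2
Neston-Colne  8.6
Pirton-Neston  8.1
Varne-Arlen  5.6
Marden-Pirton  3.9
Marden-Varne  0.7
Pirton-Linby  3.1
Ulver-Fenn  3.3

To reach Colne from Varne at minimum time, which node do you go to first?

Enumerating some paths:
Varne–Marden–Pirton–Hale–Neston–Colne: 0.7+3.9+2.3+5.2+8.6 = 20.7
Varne–Marden–Pirton–Neston–Colne: 0.7+3.9+8.1+8.6 = 21.3
Cheapest is Varne–Marden–Pirton–Hale–Neston–Colne at 20.7 min.
So from Varne the first move is to Marden.

Marden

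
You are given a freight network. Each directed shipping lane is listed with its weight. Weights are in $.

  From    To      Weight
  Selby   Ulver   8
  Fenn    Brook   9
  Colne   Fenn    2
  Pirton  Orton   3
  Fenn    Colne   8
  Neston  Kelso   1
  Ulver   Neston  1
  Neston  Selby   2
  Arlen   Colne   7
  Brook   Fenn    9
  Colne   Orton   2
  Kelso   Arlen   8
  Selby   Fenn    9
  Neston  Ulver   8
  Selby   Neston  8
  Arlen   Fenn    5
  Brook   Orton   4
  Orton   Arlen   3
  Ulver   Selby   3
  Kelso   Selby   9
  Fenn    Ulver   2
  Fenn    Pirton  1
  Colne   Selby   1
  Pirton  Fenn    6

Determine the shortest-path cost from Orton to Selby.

Compare a few routes:
Orton → Arlen → Colne → Selby: 3+7+1 = 11
Orton → Arlen → Colne → Fenn → Ulver → Selby: 3+7+2+2+3 = 17
Orton → Arlen → Fenn → Ulver → Neston → Selby: 3+5+2+1+2 = 13
Orton → Arlen → Fenn → Ulver → Selby: 3+5+2+3 = 13
The minimum is $11 via Orton → Arlen → Colne → Selby.

$11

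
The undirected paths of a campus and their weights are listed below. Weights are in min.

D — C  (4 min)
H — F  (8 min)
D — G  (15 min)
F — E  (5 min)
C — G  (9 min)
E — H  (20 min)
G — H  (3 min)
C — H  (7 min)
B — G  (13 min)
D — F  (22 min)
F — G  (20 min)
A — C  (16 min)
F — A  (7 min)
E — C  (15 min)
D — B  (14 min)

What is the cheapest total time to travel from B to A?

31 min

Enumerating some paths:
B–G–C–A: 13+9+16 = 38
B–G–H–F–A: 13+3+8+7 = 31
B–D–C–A: 14+4+16 = 34
Cheapest is B–G–H–F–A at 31 min.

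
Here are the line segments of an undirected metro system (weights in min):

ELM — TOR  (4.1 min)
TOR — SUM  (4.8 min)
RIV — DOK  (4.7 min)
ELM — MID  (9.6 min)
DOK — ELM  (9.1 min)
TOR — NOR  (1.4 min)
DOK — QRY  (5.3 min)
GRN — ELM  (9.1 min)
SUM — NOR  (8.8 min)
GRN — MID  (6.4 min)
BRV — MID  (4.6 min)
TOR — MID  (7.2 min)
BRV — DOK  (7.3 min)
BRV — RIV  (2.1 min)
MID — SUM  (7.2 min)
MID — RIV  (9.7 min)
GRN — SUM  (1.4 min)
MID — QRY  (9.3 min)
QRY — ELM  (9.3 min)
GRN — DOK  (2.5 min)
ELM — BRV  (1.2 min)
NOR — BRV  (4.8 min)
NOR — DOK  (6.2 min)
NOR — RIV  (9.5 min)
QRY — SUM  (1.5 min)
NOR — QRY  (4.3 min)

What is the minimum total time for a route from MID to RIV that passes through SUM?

Best MID to SUM: MID → SUM costing 7.2
Best SUM to RIV: SUM → GRN → DOK → RIV costing 8.6
Total via SUM: 7.2 + 8.6 = 15.8 min.

15.8 min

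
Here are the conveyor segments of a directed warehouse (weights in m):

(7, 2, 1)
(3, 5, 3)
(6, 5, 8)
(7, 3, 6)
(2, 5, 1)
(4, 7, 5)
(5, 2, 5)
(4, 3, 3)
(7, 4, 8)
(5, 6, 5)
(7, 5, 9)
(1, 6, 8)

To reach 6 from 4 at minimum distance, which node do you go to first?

3

Candidate routes:
4–7–5–6: 5+9+5 = 19
4–7–3–5–6: 5+6+3+5 = 19
4–3–5–6: 3+3+5 = 11
4–7–2–5–6: 5+1+1+5 = 12
The minimum is 11 m via 4–3–5–6.
So from 4 the first move is to 3.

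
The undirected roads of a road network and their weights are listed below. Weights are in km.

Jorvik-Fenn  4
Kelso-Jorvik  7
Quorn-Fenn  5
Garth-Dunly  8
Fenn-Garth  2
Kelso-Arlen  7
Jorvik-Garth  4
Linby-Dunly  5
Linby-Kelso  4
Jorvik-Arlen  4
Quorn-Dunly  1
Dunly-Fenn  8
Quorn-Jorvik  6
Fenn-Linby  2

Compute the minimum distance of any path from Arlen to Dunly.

11 km

Settle nodes by increasing distance from Arlen:
Arlen: 0
Jorvik: 4  (via Arlen)
Kelso: 7  (via Arlen)
Fenn: 8  (via Jorvik)
Garth: 8  (via Jorvik)
Linby: 10  (via Fenn)
Quorn: 10  (via Jorvik)
Dunly: 11  (via Quorn)
Shortest route: Arlen–Jorvik–Quorn–Dunly = 11 km.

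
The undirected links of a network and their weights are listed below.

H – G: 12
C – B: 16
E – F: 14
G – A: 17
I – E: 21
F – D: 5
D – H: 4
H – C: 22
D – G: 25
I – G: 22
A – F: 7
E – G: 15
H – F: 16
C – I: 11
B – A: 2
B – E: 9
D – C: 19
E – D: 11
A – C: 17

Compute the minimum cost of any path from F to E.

Enumerating some paths:
F → A → B → E: 7+2+9 = 18
F → H → D → E: 16+4+11 = 31
F → D → E: 5+11 = 16
F → E: 14 = 14
The minimum is 14 via F → E.

14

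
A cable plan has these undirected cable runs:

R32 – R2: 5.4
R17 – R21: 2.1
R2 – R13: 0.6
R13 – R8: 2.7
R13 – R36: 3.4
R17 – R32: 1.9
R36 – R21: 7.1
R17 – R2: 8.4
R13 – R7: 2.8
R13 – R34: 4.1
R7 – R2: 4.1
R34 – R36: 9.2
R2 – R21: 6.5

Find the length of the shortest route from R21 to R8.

Enumerating some paths:
R21 - R17 - R32 - R2 - R13 - R8: 2.1+1.9+5.4+0.6+2.7 = 12.7
R21 - R2 - R13 - R8: 6.5+0.6+2.7 = 9.8
Cheapest is R21 - R2 - R13 - R8 at 9.8.

9.8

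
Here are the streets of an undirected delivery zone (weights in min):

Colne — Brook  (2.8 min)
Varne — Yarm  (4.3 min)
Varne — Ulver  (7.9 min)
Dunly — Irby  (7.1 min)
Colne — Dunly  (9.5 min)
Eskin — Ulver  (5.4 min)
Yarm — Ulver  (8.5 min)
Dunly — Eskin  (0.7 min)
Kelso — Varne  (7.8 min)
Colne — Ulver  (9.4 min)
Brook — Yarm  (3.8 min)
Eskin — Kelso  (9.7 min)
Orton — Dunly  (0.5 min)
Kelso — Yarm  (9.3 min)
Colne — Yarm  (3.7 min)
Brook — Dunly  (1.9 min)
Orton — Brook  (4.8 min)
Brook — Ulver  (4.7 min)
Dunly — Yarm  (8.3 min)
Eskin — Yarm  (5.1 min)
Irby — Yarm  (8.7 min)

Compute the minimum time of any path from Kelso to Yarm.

9.3 min

Settle nodes by increasing distance from Kelso:
Kelso: 0
Varne: 7.8  (via Kelso)
Yarm: 9.3  (via Kelso)
Shortest route: Kelso → Yarm = 9.3 min.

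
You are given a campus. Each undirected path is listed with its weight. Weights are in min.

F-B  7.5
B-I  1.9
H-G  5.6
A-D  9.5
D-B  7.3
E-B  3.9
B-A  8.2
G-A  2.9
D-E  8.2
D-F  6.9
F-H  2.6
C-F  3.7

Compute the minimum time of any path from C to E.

Compare a few routes:
C → F → D → E: 3.7+6.9+8.2 = 18.8
C → F → B → E: 3.7+7.5+3.9 = 15.1
The minimum is 15.1 min via C → F → B → E.

15.1 min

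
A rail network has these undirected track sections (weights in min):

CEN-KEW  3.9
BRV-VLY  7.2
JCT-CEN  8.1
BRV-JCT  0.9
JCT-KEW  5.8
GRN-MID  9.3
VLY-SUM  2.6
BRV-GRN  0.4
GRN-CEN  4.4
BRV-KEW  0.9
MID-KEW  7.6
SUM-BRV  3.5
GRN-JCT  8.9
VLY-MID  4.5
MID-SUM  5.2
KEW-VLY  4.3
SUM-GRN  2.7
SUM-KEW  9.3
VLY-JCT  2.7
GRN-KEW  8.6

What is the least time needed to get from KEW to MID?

7.6 min

Enumerating some paths:
KEW - BRV - JCT - VLY - MID: 0.9+0.9+2.7+4.5 = 9
KEW - MID: 7.6 = 7.6
KEW - VLY - MID: 4.3+4.5 = 8.8
KEW - BRV - GRN - SUM - MID: 0.9+0.4+2.7+5.2 = 9.2
Cheapest is KEW - MID at 7.6 min.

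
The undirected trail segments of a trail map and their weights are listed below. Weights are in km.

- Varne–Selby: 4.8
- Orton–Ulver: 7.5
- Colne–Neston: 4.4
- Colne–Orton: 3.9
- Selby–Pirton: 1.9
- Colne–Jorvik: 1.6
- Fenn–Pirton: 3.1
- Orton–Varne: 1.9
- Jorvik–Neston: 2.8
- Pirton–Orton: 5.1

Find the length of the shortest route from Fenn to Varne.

Settle nodes by increasing distance from Fenn:
Fenn: 0
Pirton: 3.1  (via Fenn)
Selby: 5  (via Pirton)
Orton: 8.2  (via Pirton)
Varne: 9.8  (via Selby)
Shortest route: Fenn → Pirton → Selby → Varne = 9.8 km.

9.8 km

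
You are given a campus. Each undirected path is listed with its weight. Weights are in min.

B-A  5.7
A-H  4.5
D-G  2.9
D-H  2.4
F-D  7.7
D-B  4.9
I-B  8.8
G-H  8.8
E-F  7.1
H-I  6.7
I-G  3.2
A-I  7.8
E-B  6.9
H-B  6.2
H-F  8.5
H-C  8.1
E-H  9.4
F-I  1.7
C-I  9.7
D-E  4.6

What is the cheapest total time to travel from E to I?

Candidate routes:
E → D → F → I: 4.6+7.7+1.7 = 14
E → D → H → I: 4.6+2.4+6.7 = 13.7
E → D → G → I: 4.6+2.9+3.2 = 10.7
E → F → I: 7.1+1.7 = 8.8
Cheapest is E → F → I at 8.8 min.

8.8 min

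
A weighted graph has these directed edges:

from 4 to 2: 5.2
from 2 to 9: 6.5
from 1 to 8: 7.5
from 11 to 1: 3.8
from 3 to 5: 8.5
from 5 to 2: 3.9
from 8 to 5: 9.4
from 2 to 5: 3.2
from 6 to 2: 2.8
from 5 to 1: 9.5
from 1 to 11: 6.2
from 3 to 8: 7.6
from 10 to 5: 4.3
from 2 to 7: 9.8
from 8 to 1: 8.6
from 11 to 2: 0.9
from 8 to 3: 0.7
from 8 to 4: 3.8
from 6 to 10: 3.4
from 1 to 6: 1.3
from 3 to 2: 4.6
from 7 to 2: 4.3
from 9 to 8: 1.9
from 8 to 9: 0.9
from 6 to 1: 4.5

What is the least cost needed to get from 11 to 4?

13.1

Settle nodes by increasing distance from 11:
11: 0
2: 0.9  (via 11)
1: 3.8  (via 11)
5: 4.1  (via 2)
6: 5.1  (via 1)
9: 7.4  (via 2)
10: 8.5  (via 6)
8: 9.3  (via 9)
3: 10  (via 8)
7: 10.7  (via 2)
4: 13.1  (via 8)
Shortest route: 11–2–9–8–4 = 13.1.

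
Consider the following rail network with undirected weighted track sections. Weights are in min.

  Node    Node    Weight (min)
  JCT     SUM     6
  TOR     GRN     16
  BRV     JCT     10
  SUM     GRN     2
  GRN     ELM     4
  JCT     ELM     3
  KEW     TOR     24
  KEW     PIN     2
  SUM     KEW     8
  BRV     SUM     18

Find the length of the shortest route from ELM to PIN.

16 min

Settle nodes by increasing distance from ELM:
ELM: 0
JCT: 3  (via ELM)
GRN: 4  (via ELM)
SUM: 6  (via GRN)
BRV: 13  (via JCT)
KEW: 14  (via SUM)
PIN: 16  (via KEW)
Shortest route: ELM–GRN–SUM–KEW–PIN = 16 min.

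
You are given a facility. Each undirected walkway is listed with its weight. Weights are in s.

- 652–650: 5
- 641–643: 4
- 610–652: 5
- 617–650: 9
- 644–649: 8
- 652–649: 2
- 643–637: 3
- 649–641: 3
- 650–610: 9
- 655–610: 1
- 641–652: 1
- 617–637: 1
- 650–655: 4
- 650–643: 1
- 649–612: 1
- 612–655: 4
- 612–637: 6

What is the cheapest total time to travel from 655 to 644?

Enumerating some paths:
655–610–652–649–644: 1+5+2+8 = 16
655–650–652–649–644: 4+5+2+8 = 19
655–610–652–641–649–644: 1+5+1+3+8 = 18
655–612–649–644: 4+1+8 = 13
Cheapest is 655–612–649–644 at 13 s.

13 s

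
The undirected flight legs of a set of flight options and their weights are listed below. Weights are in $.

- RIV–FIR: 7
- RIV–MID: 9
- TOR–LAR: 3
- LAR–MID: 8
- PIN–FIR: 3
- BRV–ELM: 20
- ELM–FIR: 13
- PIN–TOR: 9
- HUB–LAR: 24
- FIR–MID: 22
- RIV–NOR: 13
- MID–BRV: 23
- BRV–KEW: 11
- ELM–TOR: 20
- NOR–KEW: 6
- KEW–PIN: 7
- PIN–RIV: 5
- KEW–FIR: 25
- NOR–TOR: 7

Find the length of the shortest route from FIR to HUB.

$39

Shortest distances from FIR:
FIR: 0
PIN: 3  (via FIR)
RIV: 7  (via FIR)
KEW: 10  (via PIN)
TOR: 12  (via PIN)
ELM: 13  (via FIR)
LAR: 15  (via TOR)
MID: 16  (via RIV)
NOR: 16  (via KEW)
BRV: 21  (via KEW)
HUB: 39  (via LAR)
Shortest route: FIR–PIN–TOR–LAR–HUB = $39.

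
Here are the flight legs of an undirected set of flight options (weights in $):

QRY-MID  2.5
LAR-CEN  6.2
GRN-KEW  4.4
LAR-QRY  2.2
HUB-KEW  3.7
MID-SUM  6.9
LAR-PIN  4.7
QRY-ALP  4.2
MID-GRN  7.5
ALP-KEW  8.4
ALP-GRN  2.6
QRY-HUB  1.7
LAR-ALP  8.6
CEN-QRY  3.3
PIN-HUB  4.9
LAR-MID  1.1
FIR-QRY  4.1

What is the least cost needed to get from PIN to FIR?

Running Dijkstra from PIN:
PIN: 0
LAR: 4.7  (via PIN)
HUB: 4.9  (via PIN)
MID: 5.8  (via LAR)
QRY: 6.6  (via HUB)
KEW: 8.6  (via HUB)
CEN: 9.9  (via QRY)
FIR: 10.7  (via QRY)
Shortest route: PIN–HUB–QRY–FIR = $10.7.

$10.7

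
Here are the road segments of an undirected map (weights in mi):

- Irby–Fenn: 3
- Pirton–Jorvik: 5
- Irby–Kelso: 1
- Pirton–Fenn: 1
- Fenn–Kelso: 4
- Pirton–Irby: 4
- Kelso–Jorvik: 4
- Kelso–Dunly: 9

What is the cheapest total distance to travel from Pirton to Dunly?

Candidate routes:
Pirton–Fenn–Kelso–Dunly: 1+4+9 = 14
Pirton–Jorvik–Kelso–Dunly: 5+4+9 = 18
Cheapest is Pirton–Fenn–Kelso–Dunly at 14 mi.

14 mi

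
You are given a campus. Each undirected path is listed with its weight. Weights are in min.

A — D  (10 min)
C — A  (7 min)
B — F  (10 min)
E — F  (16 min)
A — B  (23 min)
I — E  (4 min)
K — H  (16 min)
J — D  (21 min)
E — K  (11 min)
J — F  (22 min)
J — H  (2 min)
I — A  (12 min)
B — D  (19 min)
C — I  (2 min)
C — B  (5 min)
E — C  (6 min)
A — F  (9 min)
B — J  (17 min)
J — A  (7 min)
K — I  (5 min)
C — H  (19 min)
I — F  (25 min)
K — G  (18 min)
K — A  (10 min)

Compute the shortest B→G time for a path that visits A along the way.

40 min

Best B to A: B → C → A costing 12
Shortest A→G: A → K → G = 28
Total via A: 12 + 28 = 40 min.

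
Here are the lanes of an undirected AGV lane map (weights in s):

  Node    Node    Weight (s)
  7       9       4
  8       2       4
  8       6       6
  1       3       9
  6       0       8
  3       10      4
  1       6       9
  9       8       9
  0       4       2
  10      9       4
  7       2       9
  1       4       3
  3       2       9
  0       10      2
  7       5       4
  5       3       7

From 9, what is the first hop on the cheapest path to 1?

10

Enumerating some paths:
9 → 10 → 0 → 6 → 1: 4+2+8+9 = 23
9 → 10 → 0 → 4 → 1: 4+2+2+3 = 11
9 → 10 → 3 → 1: 4+4+9 = 17
9 → 8 → 6 → 1: 9+6+9 = 24
Cheapest is 9 → 10 → 0 → 4 → 1 at 11 s.
So from 9 the first move is to 10.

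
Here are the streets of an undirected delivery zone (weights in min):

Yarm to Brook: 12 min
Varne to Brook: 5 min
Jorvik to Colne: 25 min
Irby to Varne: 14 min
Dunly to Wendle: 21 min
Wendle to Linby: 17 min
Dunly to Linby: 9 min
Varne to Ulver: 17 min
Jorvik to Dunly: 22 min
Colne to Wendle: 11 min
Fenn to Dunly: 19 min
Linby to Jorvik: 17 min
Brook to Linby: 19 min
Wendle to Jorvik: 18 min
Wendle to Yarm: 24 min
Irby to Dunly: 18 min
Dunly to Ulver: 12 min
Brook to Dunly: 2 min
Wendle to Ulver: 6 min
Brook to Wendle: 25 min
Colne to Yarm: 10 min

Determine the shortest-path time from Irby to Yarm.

Compare a few routes:
Irby → Varne → Brook → Yarm: 14+5+12 = 31
Irby → Varne → Ulver → Dunly → Brook → Yarm: 14+17+12+2+12 = 57
Irby → Dunly → Brook → Yarm: 18+2+12 = 32
The minimum is 31 min via Irby → Varne → Brook → Yarm.

31 min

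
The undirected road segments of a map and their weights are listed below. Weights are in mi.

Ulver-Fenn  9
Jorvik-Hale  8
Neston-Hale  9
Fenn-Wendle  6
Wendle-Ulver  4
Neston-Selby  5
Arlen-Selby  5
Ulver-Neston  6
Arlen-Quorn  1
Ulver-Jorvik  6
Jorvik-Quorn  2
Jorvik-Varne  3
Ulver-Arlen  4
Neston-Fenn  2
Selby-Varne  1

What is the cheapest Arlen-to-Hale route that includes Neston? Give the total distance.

19 mi

Best Arlen to Neston: Arlen → Ulver → Neston costing 10
Best Neston to Hale: Neston → Hale costing 9
Total via Neston: 10 + 9 = 19 mi.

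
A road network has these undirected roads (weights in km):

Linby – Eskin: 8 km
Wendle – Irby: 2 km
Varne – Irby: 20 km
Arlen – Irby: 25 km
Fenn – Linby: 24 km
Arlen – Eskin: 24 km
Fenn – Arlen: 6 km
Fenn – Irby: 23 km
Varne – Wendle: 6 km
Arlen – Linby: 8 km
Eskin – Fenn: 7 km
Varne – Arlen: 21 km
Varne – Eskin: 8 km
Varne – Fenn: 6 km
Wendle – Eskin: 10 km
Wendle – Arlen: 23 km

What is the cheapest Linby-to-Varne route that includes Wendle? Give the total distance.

Best Linby to Wendle: Linby → Eskin → Wendle costing 18
Shortest Wendle→Varne: Wendle → Varne = 6
Total via Wendle: 18 + 6 = 24 km.

24 km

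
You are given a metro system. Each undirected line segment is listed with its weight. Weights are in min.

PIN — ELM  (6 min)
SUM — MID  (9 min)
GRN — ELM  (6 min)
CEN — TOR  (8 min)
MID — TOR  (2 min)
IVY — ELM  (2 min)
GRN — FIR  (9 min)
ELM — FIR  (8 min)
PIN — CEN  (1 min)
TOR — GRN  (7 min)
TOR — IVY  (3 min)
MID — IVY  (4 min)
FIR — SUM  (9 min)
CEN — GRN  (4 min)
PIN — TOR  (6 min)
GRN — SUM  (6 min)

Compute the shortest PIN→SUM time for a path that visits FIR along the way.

Best PIN to FIR: PIN → CEN → GRN → FIR costing 14
Shortest FIR→SUM: FIR → SUM = 9
Total via FIR: 14 + 9 = 23 min.

23 min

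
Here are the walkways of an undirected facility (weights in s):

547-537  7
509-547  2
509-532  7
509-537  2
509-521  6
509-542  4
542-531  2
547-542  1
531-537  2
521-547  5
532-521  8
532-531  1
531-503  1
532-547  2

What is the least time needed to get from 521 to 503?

9 s

Candidate routes:
521–532–531–503: 8+1+1 = 10
521–547–542–531–503: 5+1+2+1 = 9
Cheapest is 521–547–542–531–503 at 9 s.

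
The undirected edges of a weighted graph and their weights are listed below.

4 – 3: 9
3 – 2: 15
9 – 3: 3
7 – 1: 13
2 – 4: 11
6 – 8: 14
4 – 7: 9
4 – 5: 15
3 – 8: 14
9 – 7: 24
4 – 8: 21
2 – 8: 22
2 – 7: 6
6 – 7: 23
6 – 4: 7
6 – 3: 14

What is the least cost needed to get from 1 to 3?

Compare a few routes:
1 - 7 - 2 - 3: 13+6+15 = 34
1 - 7 - 2 - 4 - 3: 13+6+11+9 = 39
1 - 7 - 4 - 3: 13+9+9 = 31
Cheapest is 1 - 7 - 4 - 3 at 31.

31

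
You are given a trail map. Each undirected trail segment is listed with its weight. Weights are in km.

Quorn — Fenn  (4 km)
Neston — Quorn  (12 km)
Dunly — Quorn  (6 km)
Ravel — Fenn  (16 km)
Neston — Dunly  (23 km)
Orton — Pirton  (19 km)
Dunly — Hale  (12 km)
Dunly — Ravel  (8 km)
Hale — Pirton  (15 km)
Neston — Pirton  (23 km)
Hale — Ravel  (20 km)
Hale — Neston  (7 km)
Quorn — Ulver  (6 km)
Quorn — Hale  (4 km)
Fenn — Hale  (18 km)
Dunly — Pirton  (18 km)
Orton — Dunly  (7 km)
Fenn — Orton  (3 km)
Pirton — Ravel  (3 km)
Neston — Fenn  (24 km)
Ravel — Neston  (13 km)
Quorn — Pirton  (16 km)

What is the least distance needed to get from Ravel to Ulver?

20 km

Compare a few routes:
Ravel → Dunly → Quorn → Ulver: 8+6+6 = 20
Ravel → Pirton → Quorn → Ulver: 3+16+6 = 25
Ravel → Fenn → Quorn → Ulver: 16+4+6 = 26
The minimum is 20 km via Ravel → Dunly → Quorn → Ulver.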